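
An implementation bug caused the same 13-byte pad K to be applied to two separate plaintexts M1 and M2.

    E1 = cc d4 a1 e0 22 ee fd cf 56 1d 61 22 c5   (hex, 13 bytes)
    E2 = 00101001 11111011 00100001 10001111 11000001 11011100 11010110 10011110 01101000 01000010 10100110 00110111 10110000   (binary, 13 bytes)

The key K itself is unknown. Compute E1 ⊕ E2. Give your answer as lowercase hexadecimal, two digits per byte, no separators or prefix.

E1 ⊕ E2 = (M1 ⊕ K) ⊕ (M2 ⊕ K) = M1 ⊕ M2 — the shared key cancels under XOR.
cc XOR 29 = e5
d4 XOR fb = 2f
a1 XOR 21 = 80
e0 XOR 8f = 6f
22 XOR c1 = e3
ee XOR dc = 32
fd XOR d6 = 2b
cf XOR 9e = 51
56 XOR 68 = 3e
1d XOR 42 = 5f
61 XOR a6 = c7
22 XOR 37 = 15
c5 XOR b0 = 75

e52f806fe3322b513e5fc71575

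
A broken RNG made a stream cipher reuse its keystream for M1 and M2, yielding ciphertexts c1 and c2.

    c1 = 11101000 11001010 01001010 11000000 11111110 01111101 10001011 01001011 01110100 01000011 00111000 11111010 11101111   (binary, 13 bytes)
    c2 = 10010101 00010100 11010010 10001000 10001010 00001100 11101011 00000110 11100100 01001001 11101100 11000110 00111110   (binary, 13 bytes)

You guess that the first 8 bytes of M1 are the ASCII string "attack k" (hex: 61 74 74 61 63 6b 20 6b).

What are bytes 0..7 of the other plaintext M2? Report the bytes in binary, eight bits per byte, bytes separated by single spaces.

00011100 10101010 11101100 00101001 00010111 00011010 01000000 00100110

First, c1 ⊕ c2 = (M1 ⊕ K) ⊕ (M2 ⊕ K) = M1 ⊕ M2, so the key drops out. Then M2 = (M1 ⊕ M2) ⊕ M1 over the first 8 bytes.
byte 0: (e8 XOR 95) XOR 61 = 7d XOR 61 = 1c
byte 1: (ca XOR 14) XOR 74 = de XOR 74 = aa
byte 2: (4a XOR d2) XOR 74 = 98 XOR 74 = ec
byte 3: (c0 XOR 88) XOR 61 = 48 XOR 61 = 29
byte 4: (fe XOR 8a) XOR 63 = 74 XOR 63 = 17
byte 5: (7d XOR 0c) XOR 6b = 71 XOR 6b = 1a
byte 6: (8b XOR eb) XOR 20 = 60 XOR 20 = 40
byte 7: (4b XOR 06) XOR 6b = 4d XOR 6b = 26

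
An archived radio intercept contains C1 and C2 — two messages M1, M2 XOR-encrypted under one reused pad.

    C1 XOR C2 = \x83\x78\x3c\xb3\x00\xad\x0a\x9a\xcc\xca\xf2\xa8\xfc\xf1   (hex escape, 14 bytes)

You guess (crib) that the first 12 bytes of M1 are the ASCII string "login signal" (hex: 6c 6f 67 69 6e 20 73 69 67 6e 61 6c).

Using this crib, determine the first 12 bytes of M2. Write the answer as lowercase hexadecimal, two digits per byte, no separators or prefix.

ef175bda6e8d79f3aba493c4

Since C1 ⊕ C2 = M1 ⊕ M2, XORing with the guessed M1 bytes yields the corresponding M2 bytes: M2 = (C1 ⊕ C2) ⊕ M1.
byte 0: 83 ⊕ 6c = ef
byte 1: 78 ⊕ 6f = 17
byte 2: 3c ⊕ 67 = 5b
byte 3: b3 ⊕ 69 = da
byte 4: 00 ⊕ 6e = 6e
byte 5: ad ⊕ 20 = 8d
byte 6: 0a ⊕ 73 = 79
byte 7: 9a ⊕ 69 = f3
byte 8: cc ⊕ 67 = ab
byte 9: ca ⊕ 6e = a4
byte 10: f2 ⊕ 61 = 93
byte 11: a8 ⊕ 6c = c4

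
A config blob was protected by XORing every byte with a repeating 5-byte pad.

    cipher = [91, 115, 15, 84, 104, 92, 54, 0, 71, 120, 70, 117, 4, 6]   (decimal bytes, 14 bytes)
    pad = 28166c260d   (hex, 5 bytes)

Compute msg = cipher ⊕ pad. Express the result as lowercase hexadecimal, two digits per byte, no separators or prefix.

736563726574206c61756e636820

The 5-byte key repeats, so the effective keystream is 28 16 6c 26 0d 28 16 6c 26 0d 28 16 6c 26.
byte 0: 5b XOR 28 = 73
byte 1: 73 XOR 16 = 65
byte 2: 0f XOR 6c = 63
byte 3: 54 XOR 26 = 72
byte 4: 68 XOR 0d = 65
byte 5: 5c XOR 28 = 74
byte 6: 36 XOR 16 = 20
byte 7: 00 XOR 6c = 6c
byte 8: 47 XOR 26 = 61
byte 9: 78 XOR 0d = 75
byte 10: 46 XOR 28 = 6e
byte 11: 75 XOR 16 = 63
byte 12: 04 XOR 6c = 68
byte 13: 06 XOR 26 = 20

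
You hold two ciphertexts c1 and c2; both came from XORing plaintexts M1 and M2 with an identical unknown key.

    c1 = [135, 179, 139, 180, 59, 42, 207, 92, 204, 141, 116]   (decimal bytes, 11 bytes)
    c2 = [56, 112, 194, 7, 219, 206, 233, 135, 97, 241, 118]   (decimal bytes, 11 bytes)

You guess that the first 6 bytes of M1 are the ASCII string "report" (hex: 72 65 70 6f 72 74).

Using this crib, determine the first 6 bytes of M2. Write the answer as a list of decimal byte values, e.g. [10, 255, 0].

First, c1 ⊕ c2 = (M1 ⊕ K) ⊕ (M2 ⊕ K) = M1 ⊕ M2, so the key drops out. Then M2 = (M1 ⊕ M2) ⊕ M1 over the first 6 bytes.
byte 0: (87 xor 38) xor 72 = bf xor 72 = cd
byte 1: (b3 xor 70) xor 65 = c3 xor 65 = a6
byte 2: (8b xor c2) xor 70 = 49 xor 70 = 39
byte 3: (b4 xor 07) xor 6f = b3 xor 6f = dc
byte 4: (3b xor db) xor 72 = e0 xor 72 = 92
byte 5: (2a xor ce) xor 74 = e4 xor 74 = 90

[205, 166, 57, 220, 146, 144]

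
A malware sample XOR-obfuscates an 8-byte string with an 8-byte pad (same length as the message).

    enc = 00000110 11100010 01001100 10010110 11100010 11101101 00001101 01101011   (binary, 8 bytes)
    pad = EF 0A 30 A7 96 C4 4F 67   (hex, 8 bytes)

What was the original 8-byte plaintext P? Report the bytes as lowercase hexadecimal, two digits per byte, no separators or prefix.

XOR is its own inverse, so applying the key byte-wise gives the result directly.
06 xor ef = e9
e2 xor 0a = e8
4c xor 30 = 7c
96 xor a7 = 31
e2 xor 96 = 74
ed xor c4 = 29
0d xor 4f = 42
6b xor 67 = 0c

e9e87c317429420c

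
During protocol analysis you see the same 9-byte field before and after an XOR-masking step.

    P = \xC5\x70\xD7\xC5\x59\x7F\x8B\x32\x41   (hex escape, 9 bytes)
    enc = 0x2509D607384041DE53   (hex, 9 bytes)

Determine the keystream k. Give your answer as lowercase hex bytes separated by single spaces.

Since enc = P ⊕ k, XORing both sides with P gives k = P ⊕ enc.
byte 0: c5 XOR 25 = e0
byte 1: 70 XOR 09 = 79
byte 2: d7 XOR d6 = 01
byte 3: c5 XOR 07 = c2
byte 4: 59 XOR 38 = 61
byte 5: 7f XOR 40 = 3f
byte 6: 8b XOR 41 = ca
byte 7: 32 XOR de = ec
byte 8: 41 XOR 53 = 12

e0 79 01 c2 61 3f ca ec 12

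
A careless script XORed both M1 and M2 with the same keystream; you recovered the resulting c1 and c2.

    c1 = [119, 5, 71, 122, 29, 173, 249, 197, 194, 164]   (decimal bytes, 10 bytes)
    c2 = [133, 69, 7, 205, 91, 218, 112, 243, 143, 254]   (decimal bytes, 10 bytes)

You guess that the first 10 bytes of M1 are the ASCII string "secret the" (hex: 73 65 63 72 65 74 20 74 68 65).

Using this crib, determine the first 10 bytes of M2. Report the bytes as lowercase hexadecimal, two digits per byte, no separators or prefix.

812523c52303a942253f

First, c1 ⊕ c2 = (M1 ⊕ K) ⊕ (M2 ⊕ K) = M1 ⊕ M2, so the key drops out. Then M2 = (M1 ⊕ M2) ⊕ M1 over the first 10 bytes.
byte 0: (77 xor 85) xor 73 = f2 xor 73 = 81
byte 1: (05 xor 45) xor 65 = 40 xor 65 = 25
byte 2: (47 xor 07) xor 63 = 40 xor 63 = 23
byte 3: (7a xor cd) xor 72 = b7 xor 72 = c5
byte 4: (1d xor 5b) xor 65 = 46 xor 65 = 23
byte 5: (ad xor da) xor 74 = 77 xor 74 = 03
byte 6: (f9 xor 70) xor 20 = 89 xor 20 = a9
byte 7: (c5 xor f3) xor 74 = 36 xor 74 = 42
byte 8: (c2 xor 8f) xor 68 = 4d xor 68 = 25
byte 9: (a4 xor fe) xor 65 = 5a xor 65 = 3f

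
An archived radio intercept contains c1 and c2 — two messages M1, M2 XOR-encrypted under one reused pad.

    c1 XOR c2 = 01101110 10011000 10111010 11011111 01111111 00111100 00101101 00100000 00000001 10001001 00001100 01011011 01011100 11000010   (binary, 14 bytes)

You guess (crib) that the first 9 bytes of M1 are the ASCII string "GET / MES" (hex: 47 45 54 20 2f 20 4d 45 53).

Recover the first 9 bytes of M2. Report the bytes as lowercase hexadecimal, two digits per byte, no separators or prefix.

29ddeeff501c606552

Since c1 ⊕ c2 = M1 ⊕ M2, XORing with the guessed M1 bytes yields the corresponding M2 bytes: M2 = (c1 ⊕ c2) ⊕ M1.
01101110 ^ 01000111 = 00101001
10011000 ^ 01000101 = 11011101
10111010 ^ 01010100 = 11101110
11011111 ^ 00100000 = 11111111
01111111 ^ 00101111 = 01010000
00111100 ^ 00100000 = 00011100
00101101 ^ 01001101 = 01100000
00100000 ^ 01000101 = 01100101
00000001 ^ 01010011 = 01010010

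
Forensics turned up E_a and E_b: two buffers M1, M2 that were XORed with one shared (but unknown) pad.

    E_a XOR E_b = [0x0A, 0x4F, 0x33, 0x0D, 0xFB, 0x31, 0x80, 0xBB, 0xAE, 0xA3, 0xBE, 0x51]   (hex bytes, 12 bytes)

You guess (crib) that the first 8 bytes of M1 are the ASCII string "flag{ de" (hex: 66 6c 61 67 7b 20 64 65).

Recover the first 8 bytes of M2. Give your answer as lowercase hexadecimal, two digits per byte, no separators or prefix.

6c23526a8011e4de

Since E_a ⊕ E_b = M1 ⊕ M2, XORing with the guessed M1 bytes yields the corresponding M2 bytes: M2 = (E_a ⊕ E_b) ⊕ M1.
0a ⊕ 66 = 6c
4f ⊕ 6c = 23
33 ⊕ 61 = 52
0d ⊕ 67 = 6a
fb ⊕ 7b = 80
31 ⊕ 20 = 11
80 ⊕ 64 = e4
bb ⊕ 65 = de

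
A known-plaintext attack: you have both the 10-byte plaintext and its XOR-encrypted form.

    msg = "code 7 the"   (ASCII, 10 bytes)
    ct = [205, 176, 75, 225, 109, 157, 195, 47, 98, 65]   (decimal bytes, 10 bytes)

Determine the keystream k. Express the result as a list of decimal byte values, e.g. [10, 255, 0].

Since ct = msg ⊕ k, XORing both sides with msg gives k = msg ⊕ ct.
byte 0:  99 ^ 205 = 174
byte 1: 111 ^ 176 = 223
byte 2: 100 ^  75 =  47
byte 3: 101 ^ 225 = 132
byte 4:  32 ^ 109 =  77
byte 5:  55 ^ 157 = 170
byte 6:  32 ^ 195 = 227
byte 7: 116 ^  47 =  91
byte 8: 104 ^  98 =  10
byte 9: 101 ^  65 =  36

[174, 223, 47, 132, 77, 170, 227, 91, 10, 36]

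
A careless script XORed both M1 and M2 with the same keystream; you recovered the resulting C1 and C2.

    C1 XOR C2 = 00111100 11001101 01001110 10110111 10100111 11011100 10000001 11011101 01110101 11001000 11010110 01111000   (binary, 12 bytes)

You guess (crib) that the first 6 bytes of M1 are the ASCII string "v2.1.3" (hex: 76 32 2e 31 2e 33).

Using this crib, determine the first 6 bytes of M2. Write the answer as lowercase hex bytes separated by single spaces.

Since C1 ⊕ C2 = M1 ⊕ M2, XORing with the guessed M1 bytes yields the corresponding M2 bytes: M2 = (C1 ⊕ C2) ⊕ M1.
3c ^ 76 = 4a
cd ^ 32 = ff
4e ^ 2e = 60
b7 ^ 31 = 86
a7 ^ 2e = 89
dc ^ 33 = ef

4a ff 60 86 89 ef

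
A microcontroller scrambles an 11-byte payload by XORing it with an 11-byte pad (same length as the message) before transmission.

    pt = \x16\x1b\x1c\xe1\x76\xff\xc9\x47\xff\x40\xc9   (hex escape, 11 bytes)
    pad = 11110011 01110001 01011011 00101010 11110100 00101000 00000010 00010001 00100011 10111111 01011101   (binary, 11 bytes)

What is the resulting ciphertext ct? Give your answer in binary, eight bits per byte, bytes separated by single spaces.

11100101 01101010 01000111 11001011 10000010 11010111 11001011 01010110 11011100 11111111 10010100

XOR is its own inverse, so applying the key byte-wise gives the result directly.
byte 0:  22 xor 243 = 229
byte 1:  27 xor 113 = 106
byte 2:  28 xor  91 =  71
byte 3: 225 xor  42 = 203
byte 4: 118 xor 244 = 130
byte 5: 255 xor  40 = 215
byte 6: 201 xor   2 = 203
byte 7:  71 xor  17 =  86
byte 8: 255 xor  35 = 220
byte 9:  64 xor 191 = 255
byte 10: 201 xor  93 = 148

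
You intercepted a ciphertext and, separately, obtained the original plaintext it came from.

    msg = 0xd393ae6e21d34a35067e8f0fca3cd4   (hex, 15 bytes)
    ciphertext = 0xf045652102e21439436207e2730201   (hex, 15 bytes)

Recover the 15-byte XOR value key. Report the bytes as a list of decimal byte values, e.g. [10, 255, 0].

[35, 214, 203, 79, 35, 49, 94, 12, 69, 28, 136, 237, 185, 62, 213]

Since ciphertext = msg ⊕ key, XORing both sides with msg gives key = msg ⊕ ciphertext.
byte 0: 211 xor 240 =  35
byte 1: 147 xor  69 = 214
byte 2: 174 xor 101 = 203
byte 3: 110 xor  33 =  79
byte 4:  33 xor   2 =  35
byte 5: 211 xor 226 =  49
byte 6:  74 xor  20 =  94
byte 7:  53 xor  57 =  12
byte 8:   6 xor  67 =  69
byte 9: 126 xor  98 =  28
byte 10: 143 xor   7 = 136
byte 11:  15 xor 226 = 237
byte 12: 202 xor 115 = 185
byte 13:  60 xor   2 =  62
byte 14: 212 xor   1 = 213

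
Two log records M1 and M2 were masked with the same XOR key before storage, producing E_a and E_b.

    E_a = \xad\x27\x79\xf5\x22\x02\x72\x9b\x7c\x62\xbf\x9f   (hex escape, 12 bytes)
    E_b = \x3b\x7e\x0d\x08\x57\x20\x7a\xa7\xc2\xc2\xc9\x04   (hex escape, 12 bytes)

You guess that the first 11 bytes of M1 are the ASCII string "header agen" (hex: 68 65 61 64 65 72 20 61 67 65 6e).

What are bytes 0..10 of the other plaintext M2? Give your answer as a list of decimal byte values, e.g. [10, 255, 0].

[254, 60, 21, 153, 16, 80, 40, 93, 217, 197, 24]

First, E_a ⊕ E_b = (M1 ⊕ K) ⊕ (M2 ⊕ K) = M1 ⊕ M2, so the key drops out. Then M2 = (M1 ⊕ M2) ⊕ M1 over the first 11 bytes.
byte 0: (ad XOR 3b) XOR 68 = 96 XOR 68 = fe
byte 1: (27 XOR 7e) XOR 65 = 59 XOR 65 = 3c
byte 2: (79 XOR 0d) XOR 61 = 74 XOR 61 = 15
byte 3: (f5 XOR 08) XOR 64 = fd XOR 64 = 99
byte 4: (22 XOR 57) XOR 65 = 75 XOR 65 = 10
byte 5: (02 XOR 20) XOR 72 = 22 XOR 72 = 50
byte 6: (72 XOR 7a) XOR 20 = 08 XOR 20 = 28
byte 7: (9b XOR a7) XOR 61 = 3c XOR 61 = 5d
byte 8: (7c XOR c2) XOR 67 = be XOR 67 = d9
byte 9: (62 XOR c2) XOR 65 = a0 XOR 65 = c5
byte 10: (bf XOR c9) XOR 6e = 76 XOR 6e = 18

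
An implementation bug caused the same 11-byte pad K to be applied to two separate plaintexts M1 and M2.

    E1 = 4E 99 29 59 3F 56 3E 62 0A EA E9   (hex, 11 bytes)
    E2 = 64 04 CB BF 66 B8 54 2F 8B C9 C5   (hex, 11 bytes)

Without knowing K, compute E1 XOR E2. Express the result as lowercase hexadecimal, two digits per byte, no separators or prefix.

E1 ⊕ E2 = (M1 ⊕ K) ⊕ (M2 ⊕ K) = M1 ⊕ M2 — the shared key cancels under XOR.
4e ⊕ 64 = 2a
99 ⊕ 04 = 9d
29 ⊕ cb = e2
59 ⊕ bf = e6
3f ⊕ 66 = 59
56 ⊕ b8 = ee
3e ⊕ 54 = 6a
62 ⊕ 2f = 4d
0a ⊕ 8b = 81
ea ⊕ c9 = 23
e9 ⊕ c5 = 2c

2a9de2e659ee6a4d81232c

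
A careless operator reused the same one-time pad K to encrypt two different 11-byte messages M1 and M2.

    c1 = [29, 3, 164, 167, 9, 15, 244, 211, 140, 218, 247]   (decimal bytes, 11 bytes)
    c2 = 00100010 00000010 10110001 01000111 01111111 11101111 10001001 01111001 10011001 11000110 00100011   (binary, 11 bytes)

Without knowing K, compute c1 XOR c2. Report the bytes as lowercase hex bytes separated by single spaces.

c1 ⊕ c2 = (M1 ⊕ K) ⊕ (M2 ⊕ K) = M1 ⊕ M2 — the shared key cancels under XOR.
byte 0: 1d ⊕ 22 = 3f
byte 1: 03 ⊕ 02 = 01
byte 2: a4 ⊕ b1 = 15
byte 3: a7 ⊕ 47 = e0
byte 4: 09 ⊕ 7f = 76
byte 5: 0f ⊕ ef = e0
byte 6: f4 ⊕ 89 = 7d
byte 7: d3 ⊕ 79 = aa
byte 8: 8c ⊕ 99 = 15
byte 9: da ⊕ c6 = 1c
byte 10: f7 ⊕ 23 = d4

3f 01 15 e0 76 e0 7d aa 15 1c d4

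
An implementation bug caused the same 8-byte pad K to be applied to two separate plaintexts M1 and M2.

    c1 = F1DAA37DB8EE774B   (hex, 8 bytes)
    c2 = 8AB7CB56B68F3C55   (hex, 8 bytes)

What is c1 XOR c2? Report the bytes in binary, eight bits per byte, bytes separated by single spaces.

01111011 01101101 01101000 00101011 00001110 01100001 01001011 00011110

c1 ⊕ c2 = (M1 ⊕ K) ⊕ (M2 ⊕ K) = M1 ⊕ M2 — the shared key cancels under XOR.
f1 ⊕ 8a = 7b
da ⊕ b7 = 6d
a3 ⊕ cb = 68
7d ⊕ 56 = 2b
b8 ⊕ b6 = 0e
ee ⊕ 8f = 61
77 ⊕ 3c = 4b
4b ⊕ 55 = 1e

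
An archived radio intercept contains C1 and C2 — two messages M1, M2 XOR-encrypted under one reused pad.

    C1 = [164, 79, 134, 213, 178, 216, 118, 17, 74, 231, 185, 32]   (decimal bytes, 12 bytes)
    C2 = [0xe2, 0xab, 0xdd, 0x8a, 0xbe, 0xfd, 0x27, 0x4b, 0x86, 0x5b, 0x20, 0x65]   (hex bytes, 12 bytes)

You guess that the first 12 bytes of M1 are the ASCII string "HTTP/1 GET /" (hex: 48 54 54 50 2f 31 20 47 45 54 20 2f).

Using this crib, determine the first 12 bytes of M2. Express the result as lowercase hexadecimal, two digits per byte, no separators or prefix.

First, C1 ⊕ C2 = (M1 ⊕ K) ⊕ (M2 ⊕ K) = M1 ⊕ M2, so the key drops out. Then M2 = (M1 ⊕ M2) ⊕ M1 over the first 12 bytes.
byte 0: (a4 xor e2) xor 48 = 46 xor 48 = 0e
byte 1: (4f xor ab) xor 54 = e4 xor 54 = b0
byte 2: (86 xor dd) xor 54 = 5b xor 54 = 0f
byte 3: (d5 xor 8a) xor 50 = 5f xor 50 = 0f
byte 4: (b2 xor be) xor 2f = 0c xor 2f = 23
byte 5: (d8 xor fd) xor 31 = 25 xor 31 = 14
byte 6: (76 xor 27) xor 20 = 51 xor 20 = 71
byte 7: (11 xor 4b) xor 47 = 5a xor 47 = 1d
byte 8: (4a xor 86) xor 45 = cc xor 45 = 89
byte 9: (e7 xor 5b) xor 54 = bc xor 54 = e8
byte 10: (b9 xor 20) xor 20 = 99 xor 20 = b9
byte 11: (20 xor 65) xor 2f = 45 xor 2f = 6a

0eb00f0f2314711d89e8b96a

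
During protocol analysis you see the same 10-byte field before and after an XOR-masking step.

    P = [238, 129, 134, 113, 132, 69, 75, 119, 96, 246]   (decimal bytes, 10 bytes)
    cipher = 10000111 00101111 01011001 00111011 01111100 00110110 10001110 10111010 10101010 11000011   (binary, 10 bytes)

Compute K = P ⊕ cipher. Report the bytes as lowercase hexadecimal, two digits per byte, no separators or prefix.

69aedf4af873c5cdca35

Since cipher = P ⊕ K, XORing both sides with P gives K = P ⊕ cipher.
byte 0: ee ⊕ 87 = 69
byte 1: 81 ⊕ 2f = ae
byte 2: 86 ⊕ 59 = df
byte 3: 71 ⊕ 3b = 4a
byte 4: 84 ⊕ 7c = f8
byte 5: 45 ⊕ 36 = 73
byte 6: 4b ⊕ 8e = c5
byte 7: 77 ⊕ ba = cd
byte 8: 60 ⊕ aa = ca
byte 9: f6 ⊕ c3 = 35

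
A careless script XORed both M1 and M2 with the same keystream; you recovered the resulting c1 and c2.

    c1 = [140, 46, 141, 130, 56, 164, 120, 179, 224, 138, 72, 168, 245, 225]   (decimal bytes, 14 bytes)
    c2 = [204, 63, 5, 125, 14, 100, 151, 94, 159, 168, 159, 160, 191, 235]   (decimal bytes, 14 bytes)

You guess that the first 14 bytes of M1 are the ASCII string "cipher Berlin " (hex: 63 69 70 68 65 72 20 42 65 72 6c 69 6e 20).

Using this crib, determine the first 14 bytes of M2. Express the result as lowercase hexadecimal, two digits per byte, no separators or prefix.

2378f89753b2cfaf1a50bb61242a

First, c1 ⊕ c2 = (M1 ⊕ K) ⊕ (M2 ⊕ K) = M1 ⊕ M2, so the key drops out. Then M2 = (M1 ⊕ M2) ⊕ M1 over the first 14 bytes.
byte 0: (8c ^ cc) ^ 63 = 40 ^ 63 = 23
byte 1: (2e ^ 3f) ^ 69 = 11 ^ 69 = 78
byte 2: (8d ^ 05) ^ 70 = 88 ^ 70 = f8
byte 3: (82 ^ 7d) ^ 68 = ff ^ 68 = 97
byte 4: (38 ^ 0e) ^ 65 = 36 ^ 65 = 53
byte 5: (a4 ^ 64) ^ 72 = c0 ^ 72 = b2
byte 6: (78 ^ 97) ^ 20 = ef ^ 20 = cf
byte 7: (b3 ^ 5e) ^ 42 = ed ^ 42 = af
byte 8: (e0 ^ 9f) ^ 65 = 7f ^ 65 = 1a
byte 9: (8a ^ a8) ^ 72 = 22 ^ 72 = 50
byte 10: (48 ^ 9f) ^ 6c = d7 ^ 6c = bb
byte 11: (a8 ^ a0) ^ 69 = 08 ^ 69 = 61
byte 12: (f5 ^ bf) ^ 6e = 4a ^ 6e = 24
byte 13: (e1 ^ eb) ^ 20 = 0a ^ 20 = 2a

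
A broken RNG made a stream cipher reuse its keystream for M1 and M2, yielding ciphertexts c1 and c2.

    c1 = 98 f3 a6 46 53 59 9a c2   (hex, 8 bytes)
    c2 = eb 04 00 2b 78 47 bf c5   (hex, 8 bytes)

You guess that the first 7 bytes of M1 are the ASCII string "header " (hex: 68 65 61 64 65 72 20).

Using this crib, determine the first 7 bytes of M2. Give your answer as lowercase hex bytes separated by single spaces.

First, c1 ⊕ c2 = (M1 ⊕ K) ⊕ (M2 ⊕ K) = M1 ⊕ M2, so the key drops out. Then M2 = (M1 ⊕ M2) ⊕ M1 over the first 7 bytes.
byte 0: (98 xor eb) xor 68 = 73 xor 68 = 1b
byte 1: (f3 xor 04) xor 65 = f7 xor 65 = 92
byte 2: (a6 xor 00) xor 61 = a6 xor 61 = c7
byte 3: (46 xor 2b) xor 64 = 6d xor 64 = 09
byte 4: (53 xor 78) xor 65 = 2b xor 65 = 4e
byte 5: (59 xor 47) xor 72 = 1e xor 72 = 6c
byte 6: (9a xor bf) xor 20 = 25 xor 20 = 05

1b 92 c7 09 4e 6c 05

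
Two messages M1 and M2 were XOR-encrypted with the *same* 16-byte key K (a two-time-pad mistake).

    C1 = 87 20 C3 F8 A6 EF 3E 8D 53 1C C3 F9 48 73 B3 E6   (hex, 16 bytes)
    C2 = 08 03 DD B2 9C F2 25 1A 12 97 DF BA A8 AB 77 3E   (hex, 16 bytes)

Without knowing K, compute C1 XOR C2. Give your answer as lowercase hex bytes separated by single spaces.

C1 ⊕ C2 = (M1 ⊕ K) ⊕ (M2 ⊕ K) = M1 ⊕ M2 — the shared key cancels under XOR.
10000111 ^ 00001000 = 10001111
00100000 ^ 00000011 = 00100011
11000011 ^ 11011101 = 00011110
11111000 ^ 10110010 = 01001010
10100110 ^ 10011100 = 00111010
11101111 ^ 11110010 = 00011101
00111110 ^ 00100101 = 00011011
10001101 ^ 00011010 = 10010111
01010011 ^ 00010010 = 01000001
00011100 ^ 10010111 = 10001011
11000011 ^ 11011111 = 00011100
11111001 ^ 10111010 = 01000011
01001000 ^ 10101000 = 11100000
01110011 ^ 10101011 = 11011000
10110011 ^ 01110111 = 11000100
11100110 ^ 00111110 = 11011000

8f 23 1e 4a 3a 1d 1b 97 41 8b 1c 43 e0 d8 c4 d8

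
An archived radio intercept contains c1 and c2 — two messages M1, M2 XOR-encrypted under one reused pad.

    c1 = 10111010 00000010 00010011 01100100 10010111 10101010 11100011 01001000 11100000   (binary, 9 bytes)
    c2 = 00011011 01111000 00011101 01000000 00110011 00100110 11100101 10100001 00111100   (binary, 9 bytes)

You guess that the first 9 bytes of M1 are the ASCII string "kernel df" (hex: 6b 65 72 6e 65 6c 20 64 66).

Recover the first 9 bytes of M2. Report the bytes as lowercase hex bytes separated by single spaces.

First, c1 ⊕ c2 = (M1 ⊕ K) ⊕ (M2 ⊕ K) = M1 ⊕ M2, so the key drops out. Then M2 = (M1 ⊕ M2) ⊕ M1 over the first 9 bytes.
byte 0: (ba XOR 1b) XOR 6b = a1 XOR 6b = ca
byte 1: (02 XOR 78) XOR 65 = 7a XOR 65 = 1f
byte 2: (13 XOR 1d) XOR 72 = 0e XOR 72 = 7c
byte 3: (64 XOR 40) XOR 6e = 24 XOR 6e = 4a
byte 4: (97 XOR 33) XOR 65 = a4 XOR 65 = c1
byte 5: (aa XOR 26) XOR 6c = 8c XOR 6c = e0
byte 6: (e3 XOR e5) XOR 20 = 06 XOR 20 = 26
byte 7: (48 XOR a1) XOR 64 = e9 XOR 64 = 8d
byte 8: (e0 XOR 3c) XOR 66 = dc XOR 66 = ba

ca 1f 7c 4a c1 e0 26 8d ba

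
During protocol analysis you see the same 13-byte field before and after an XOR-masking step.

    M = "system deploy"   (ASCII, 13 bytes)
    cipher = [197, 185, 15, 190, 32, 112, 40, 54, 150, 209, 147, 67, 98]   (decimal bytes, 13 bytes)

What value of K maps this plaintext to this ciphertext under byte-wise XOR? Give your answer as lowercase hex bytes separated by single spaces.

Since cipher = M ⊕ K, XORing both sides with M gives K = M ⊕ cipher.
byte 0: 73 ⊕ c5 = b6
byte 1: 79 ⊕ b9 = c0
byte 2: 73 ⊕ 0f = 7c
byte 3: 74 ⊕ be = ca
byte 4: 65 ⊕ 20 = 45
byte 5: 6d ⊕ 70 = 1d
byte 6: 20 ⊕ 28 = 08
byte 7: 64 ⊕ 36 = 52
byte 8: 65 ⊕ 96 = f3
byte 9: 70 ⊕ d1 = a1
byte 10: 6c ⊕ 93 = ff
byte 11: 6f ⊕ 43 = 2c
byte 12: 79 ⊕ 62 = 1b

b6 c0 7c ca 45 1d 08 52 f3 a1 ff 2c 1b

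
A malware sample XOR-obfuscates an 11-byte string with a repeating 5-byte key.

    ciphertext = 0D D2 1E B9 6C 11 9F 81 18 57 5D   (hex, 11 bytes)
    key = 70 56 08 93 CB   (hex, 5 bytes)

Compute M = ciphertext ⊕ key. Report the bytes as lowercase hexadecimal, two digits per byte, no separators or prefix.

7d84162aa761c9898b9c2d

The 5-byte key repeats, so the effective keystream is 70 56 08 93 cb 70 56 08 93 cb 70.
byte 0:  13 XOR 112 = 125
byte 1: 210 XOR  86 = 132
byte 2:  30 XOR   8 =  22
byte 3: 185 XOR 147 =  42
byte 4: 108 XOR 203 = 167
byte 5:  17 XOR 112 =  97
byte 6: 159 XOR  86 = 201
byte 7: 129 XOR   8 = 137
byte 8:  24 XOR 147 = 139
byte 9:  87 XOR 203 = 156
byte 10:  93 XOR 112 =  45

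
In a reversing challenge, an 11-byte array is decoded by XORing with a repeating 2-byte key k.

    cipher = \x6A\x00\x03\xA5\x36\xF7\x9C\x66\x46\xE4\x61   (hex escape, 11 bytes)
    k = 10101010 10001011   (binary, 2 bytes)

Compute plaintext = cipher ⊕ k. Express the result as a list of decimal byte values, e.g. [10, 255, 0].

The 2-byte key repeats, so the effective keystream is aa 8b aa 8b aa 8b aa 8b aa 8b aa.
byte 0: 106 ^ 170 = 192
byte 1:   0 ^ 139 = 139
byte 2:   3 ^ 170 = 169
byte 3: 165 ^ 139 =  46
byte 4:  54 ^ 170 = 156
byte 5: 247 ^ 139 = 124
byte 6: 156 ^ 170 =  54
byte 7: 102 ^ 139 = 237
byte 8:  70 ^ 170 = 236
byte 9: 228 ^ 139 = 111
byte 10:  97 ^ 170 = 203

[192, 139, 169, 46, 156, 124, 54, 237, 236, 111, 203]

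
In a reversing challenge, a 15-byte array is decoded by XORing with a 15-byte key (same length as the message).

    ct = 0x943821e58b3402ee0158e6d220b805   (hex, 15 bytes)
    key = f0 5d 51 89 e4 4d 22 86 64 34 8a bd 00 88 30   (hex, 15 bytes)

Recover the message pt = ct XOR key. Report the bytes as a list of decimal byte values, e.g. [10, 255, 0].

XOR is its own inverse, so applying the key byte-wise gives the result directly.
148 xor 240 = 100
 56 xor  93 = 101
 33 xor  81 = 112
229 xor 137 = 108
139 xor 228 = 111
 52 xor  77 = 121
  2 xor  34 =  32
238 xor 134 = 104
  1 xor 100 = 101
 88 xor  52 = 108
230 xor 138 = 108
210 xor 189 = 111
 32 xor   0 =  32
184 xor 136 =  48
  5 xor  48 =  53

[100, 101, 112, 108, 111, 121, 32, 104, 101, 108, 108, 111, 32, 48, 53]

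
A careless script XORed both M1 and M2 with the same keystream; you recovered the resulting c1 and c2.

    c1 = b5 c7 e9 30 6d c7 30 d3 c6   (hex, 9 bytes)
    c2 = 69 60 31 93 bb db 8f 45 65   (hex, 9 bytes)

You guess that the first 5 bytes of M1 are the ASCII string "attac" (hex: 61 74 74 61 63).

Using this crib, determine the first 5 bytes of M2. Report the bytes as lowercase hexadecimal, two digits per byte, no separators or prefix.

bdd3acc2b5

First, c1 ⊕ c2 = (M1 ⊕ K) ⊕ (M2 ⊕ K) = M1 ⊕ M2, so the key drops out. Then M2 = (M1 ⊕ M2) ⊕ M1 over the first 5 bytes.
byte 0: (b5 ^ 69) ^ 61 = dc ^ 61 = bd
byte 1: (c7 ^ 60) ^ 74 = a7 ^ 74 = d3
byte 2: (e9 ^ 31) ^ 74 = d8 ^ 74 = ac
byte 3: (30 ^ 93) ^ 61 = a3 ^ 61 = c2
byte 4: (6d ^ bb) ^ 63 = d6 ^ 63 = b5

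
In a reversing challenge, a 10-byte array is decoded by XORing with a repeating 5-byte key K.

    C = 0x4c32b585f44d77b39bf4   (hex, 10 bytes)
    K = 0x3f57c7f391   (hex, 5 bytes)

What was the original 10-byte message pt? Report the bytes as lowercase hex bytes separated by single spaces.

73 65 72 76 65 72 20 74 68 65

The 5-byte key repeats, so the effective keystream is 3f 57 c7 f3 91 3f 57 c7 f3 91.
byte 0: 01001100 xor 00111111 = 01110011
byte 1: 00110010 xor 01010111 = 01100101
byte 2: 10110101 xor 11000111 = 01110010
byte 3: 10000101 xor 11110011 = 01110110
byte 4: 11110100 xor 10010001 = 01100101
byte 5: 01001101 xor 00111111 = 01110010
byte 6: 01110111 xor 01010111 = 00100000
byte 7: 10110011 xor 11000111 = 01110100
byte 8: 10011011 xor 11110011 = 01101000
byte 9: 11110100 xor 10010001 = 01100101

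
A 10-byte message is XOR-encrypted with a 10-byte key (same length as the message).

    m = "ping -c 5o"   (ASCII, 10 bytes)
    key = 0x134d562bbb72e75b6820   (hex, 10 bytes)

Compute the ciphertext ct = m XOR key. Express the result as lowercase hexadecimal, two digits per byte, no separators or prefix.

6324384c9b5f847b5d4f

70 xor 13 = 63
69 xor 4d = 24
6e xor 56 = 38
67 xor 2b = 4c
20 xor bb = 9b
2d xor 72 = 5f
63 xor e7 = 84
20 xor 5b = 7b
35 xor 68 = 5d
6f xor 20 = 4f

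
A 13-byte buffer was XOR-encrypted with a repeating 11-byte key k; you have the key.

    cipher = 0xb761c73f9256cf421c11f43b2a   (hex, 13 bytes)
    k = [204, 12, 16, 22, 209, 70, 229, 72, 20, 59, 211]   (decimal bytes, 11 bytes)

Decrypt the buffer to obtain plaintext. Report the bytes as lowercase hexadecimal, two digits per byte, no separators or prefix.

The 11-byte key repeats, so the effective keystream is cc 0c 10 16 d1 46 e5 48 14 3b d3 cc 0c.
byte 0: 10110111 ⊕ 11001100 = 01111011
byte 1: 01100001 ⊕ 00001100 = 01101101
byte 2: 11000111 ⊕ 00010000 = 11010111
byte 3: 00111111 ⊕ 00010110 = 00101001
byte 4: 10010010 ⊕ 11010001 = 01000011
byte 5: 01010110 ⊕ 01000110 = 00010000
byte 6: 11001111 ⊕ 11100101 = 00101010
byte 7: 01000010 ⊕ 01001000 = 00001010
byte 8: 00011100 ⊕ 00010100 = 00001000
byte 9: 00010001 ⊕ 00111011 = 00101010
byte 10: 11110100 ⊕ 11010011 = 00100111
byte 11: 00111011 ⊕ 11001100 = 11110111
byte 12: 00101010 ⊕ 00001100 = 00100110

7b6dd72943102a0a082a27f726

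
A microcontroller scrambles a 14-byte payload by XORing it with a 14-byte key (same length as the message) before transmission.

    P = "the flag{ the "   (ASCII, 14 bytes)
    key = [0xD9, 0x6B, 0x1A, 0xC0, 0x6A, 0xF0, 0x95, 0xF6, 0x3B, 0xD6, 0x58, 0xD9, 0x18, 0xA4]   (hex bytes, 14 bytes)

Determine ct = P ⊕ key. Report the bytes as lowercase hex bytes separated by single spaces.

ad 03 7f e0 0c 9c f4 91 40 f6 2c b1 7d 84

XOR is its own inverse, so applying the key byte-wise gives the result directly.
74 ^ d9 = ad
68 ^ 6b = 03
65 ^ 1a = 7f
20 ^ c0 = e0
66 ^ 6a = 0c
6c ^ f0 = 9c
61 ^ 95 = f4
67 ^ f6 = 91
7b ^ 3b = 40
20 ^ d6 = f6
74 ^ 58 = 2c
68 ^ d9 = b1
65 ^ 18 = 7d
20 ^ a4 = 84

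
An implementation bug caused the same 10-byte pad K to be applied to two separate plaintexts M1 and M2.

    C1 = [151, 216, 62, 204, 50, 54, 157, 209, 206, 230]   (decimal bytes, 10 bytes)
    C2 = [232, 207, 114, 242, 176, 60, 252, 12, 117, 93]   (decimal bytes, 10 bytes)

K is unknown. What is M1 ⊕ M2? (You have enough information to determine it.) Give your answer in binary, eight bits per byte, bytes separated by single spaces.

C1 ⊕ C2 = (M1 ⊕ K) ⊕ (M2 ⊕ K) = M1 ⊕ M2 — the shared key cancels under XOR.
byte 0: 151 ⊕ 232 = 127
byte 1: 216 ⊕ 207 =  23
byte 2:  62 ⊕ 114 =  76
byte 3: 204 ⊕ 242 =  62
byte 4:  50 ⊕ 176 = 130
byte 5:  54 ⊕  60 =  10
byte 6: 157 ⊕ 252 =  97
byte 7: 209 ⊕  12 = 221
byte 8: 206 ⊕ 117 = 187
byte 9: 230 ⊕  93 = 187

01111111 00010111 01001100 00111110 10000010 00001010 01100001 11011101 10111011 10111011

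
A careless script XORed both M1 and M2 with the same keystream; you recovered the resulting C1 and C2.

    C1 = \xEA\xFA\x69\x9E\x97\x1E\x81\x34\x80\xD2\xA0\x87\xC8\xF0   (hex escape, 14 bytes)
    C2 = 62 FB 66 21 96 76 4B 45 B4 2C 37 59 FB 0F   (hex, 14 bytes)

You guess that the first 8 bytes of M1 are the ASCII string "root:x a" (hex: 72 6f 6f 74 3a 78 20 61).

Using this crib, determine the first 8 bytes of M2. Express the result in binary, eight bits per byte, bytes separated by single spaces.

First, C1 ⊕ C2 = (M1 ⊕ K) ⊕ (M2 ⊕ K) = M1 ⊕ M2, so the key drops out. Then M2 = (M1 ⊕ M2) ⊕ M1 over the first 8 bytes.
byte 0: (ea ⊕ 62) ⊕ 72 = 88 ⊕ 72 = fa
byte 1: (fa ⊕ fb) ⊕ 6f = 01 ⊕ 6f = 6e
byte 2: (69 ⊕ 66) ⊕ 6f = 0f ⊕ 6f = 60
byte 3: (9e ⊕ 21) ⊕ 74 = bf ⊕ 74 = cb
byte 4: (97 ⊕ 96) ⊕ 3a = 01 ⊕ 3a = 3b
byte 5: (1e ⊕ 76) ⊕ 78 = 68 ⊕ 78 = 10
byte 6: (81 ⊕ 4b) ⊕ 20 = ca ⊕ 20 = ea
byte 7: (34 ⊕ 45) ⊕ 61 = 71 ⊕ 61 = 10

11111010 01101110 01100000 11001011 00111011 00010000 11101010 00010000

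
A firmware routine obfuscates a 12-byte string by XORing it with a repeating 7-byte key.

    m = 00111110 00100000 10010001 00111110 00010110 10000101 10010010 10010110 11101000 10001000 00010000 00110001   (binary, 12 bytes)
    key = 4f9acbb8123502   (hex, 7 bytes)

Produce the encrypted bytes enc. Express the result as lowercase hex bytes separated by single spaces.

71 ba 5a 86 04 b0 90 d9 72 43 a8 23

The 7-byte key repeats, so the effective keystream is 4f 9a cb b8 12 35 02 4f 9a cb b8 12.
byte 0: 3e ^ 4f = 71
byte 1: 20 ^ 9a = ba
byte 2: 91 ^ cb = 5a
byte 3: 3e ^ b8 = 86
byte 4: 16 ^ 12 = 04
byte 5: 85 ^ 35 = b0
byte 6: 92 ^ 02 = 90
byte 7: 96 ^ 4f = d9
byte 8: e8 ^ 9a = 72
byte 9: 88 ^ cb = 43
byte 10: 10 ^ b8 = a8
byte 11: 31 ^ 12 = 23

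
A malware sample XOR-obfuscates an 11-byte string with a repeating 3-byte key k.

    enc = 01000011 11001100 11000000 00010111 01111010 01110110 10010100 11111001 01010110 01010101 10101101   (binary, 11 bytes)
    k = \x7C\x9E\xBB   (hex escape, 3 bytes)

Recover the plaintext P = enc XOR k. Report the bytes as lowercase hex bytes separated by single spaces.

The 3-byte key repeats, so the effective keystream is 7c 9e bb 7c 9e bb 7c 9e bb 7c 9e.
byte 0: 43 ^ 7c = 3f
byte 1: cc ^ 9e = 52
byte 2: c0 ^ bb = 7b
byte 3: 17 ^ 7c = 6b
byte 4: 7a ^ 9e = e4
byte 5: 76 ^ bb = cd
byte 6: 94 ^ 7c = e8
byte 7: f9 ^ 9e = 67
byte 8: 56 ^ bb = ed
byte 9: 55 ^ 7c = 29
byte 10: ad ^ 9e = 33

3f 52 7b 6b e4 cd e8 67 ed 29 33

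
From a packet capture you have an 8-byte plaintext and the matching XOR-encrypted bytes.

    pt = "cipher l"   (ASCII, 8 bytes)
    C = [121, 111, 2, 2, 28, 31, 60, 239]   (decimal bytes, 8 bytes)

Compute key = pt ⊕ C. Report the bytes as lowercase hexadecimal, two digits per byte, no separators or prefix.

1a06726a796d1c83

Since C = pt ⊕ key, XORing both sides with pt gives key = pt ⊕ C.
byte 0: 63 xor 79 = 1a
byte 1: 69 xor 6f = 06
byte 2: 70 xor 02 = 72
byte 3: 68 xor 02 = 6a
byte 4: 65 xor 1c = 79
byte 5: 72 xor 1f = 6d
byte 6: 20 xor 3c = 1c
byte 7: 6c xor ef = 83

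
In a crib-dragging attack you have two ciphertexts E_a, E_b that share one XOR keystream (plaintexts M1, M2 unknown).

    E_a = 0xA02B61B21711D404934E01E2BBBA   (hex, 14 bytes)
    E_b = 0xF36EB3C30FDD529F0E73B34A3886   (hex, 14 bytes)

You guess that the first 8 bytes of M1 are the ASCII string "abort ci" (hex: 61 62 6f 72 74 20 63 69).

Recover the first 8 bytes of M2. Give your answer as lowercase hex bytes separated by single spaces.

First, E_a ⊕ E_b = (M1 ⊕ K) ⊕ (M2 ⊕ K) = M1 ⊕ M2, so the key drops out. Then M2 = (M1 ⊕ M2) ⊕ M1 over the first 8 bytes.
byte 0: (a0 ^ f3) ^ 61 = 53 ^ 61 = 32
byte 1: (2b ^ 6e) ^ 62 = 45 ^ 62 = 27
byte 2: (61 ^ b3) ^ 6f = d2 ^ 6f = bd
byte 3: (b2 ^ c3) ^ 72 = 71 ^ 72 = 03
byte 4: (17 ^ 0f) ^ 74 = 18 ^ 74 = 6c
byte 5: (11 ^ dd) ^ 20 = cc ^ 20 = ec
byte 6: (d4 ^ 52) ^ 63 = 86 ^ 63 = e5
byte 7: (04 ^ 9f) ^ 69 = 9b ^ 69 = f2

32 27 bd 03 6c ec e5 f2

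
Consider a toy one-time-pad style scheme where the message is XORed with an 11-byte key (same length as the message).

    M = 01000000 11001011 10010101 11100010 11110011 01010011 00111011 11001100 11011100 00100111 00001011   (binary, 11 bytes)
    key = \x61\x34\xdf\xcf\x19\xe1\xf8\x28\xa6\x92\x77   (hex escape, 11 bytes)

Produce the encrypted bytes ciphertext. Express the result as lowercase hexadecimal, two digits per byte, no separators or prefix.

XOR is its own inverse, so applying the key byte-wise gives the result directly.
byte 0: 40 xor 61 = 21
byte 1: cb xor 34 = ff
byte 2: 95 xor df = 4a
byte 3: e2 xor cf = 2d
byte 4: f3 xor 19 = ea
byte 5: 53 xor e1 = b2
byte 6: 3b xor f8 = c3
byte 7: cc xor 28 = e4
byte 8: dc xor a6 = 7a
byte 9: 27 xor 92 = b5
byte 10: 0b xor 77 = 7c

21ff4a2deab2c3e47ab57c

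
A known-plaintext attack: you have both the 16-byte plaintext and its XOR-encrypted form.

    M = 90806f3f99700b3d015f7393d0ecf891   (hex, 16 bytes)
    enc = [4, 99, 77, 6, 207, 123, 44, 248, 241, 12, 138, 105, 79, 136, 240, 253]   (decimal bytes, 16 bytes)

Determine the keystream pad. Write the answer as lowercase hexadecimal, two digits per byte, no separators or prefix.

94e32239560b27c5f053f9fa9f64086c

Since enc = M ⊕ pad, XORing both sides with M gives pad = M ⊕ enc.
144 xor   4 = 148
128 xor  99 = 227
111 xor  77 =  34
 63 xor   6 =  57
153 xor 207 =  86
112 xor 123 =  11
 11 xor  44 =  39
 61 xor 248 = 197
  1 xor 241 = 240
 95 xor  12 =  83
115 xor 138 = 249
147 xor 105 = 250
208 xor  79 = 159
236 xor 136 = 100
248 xor 240 =   8
145 xor 253 = 108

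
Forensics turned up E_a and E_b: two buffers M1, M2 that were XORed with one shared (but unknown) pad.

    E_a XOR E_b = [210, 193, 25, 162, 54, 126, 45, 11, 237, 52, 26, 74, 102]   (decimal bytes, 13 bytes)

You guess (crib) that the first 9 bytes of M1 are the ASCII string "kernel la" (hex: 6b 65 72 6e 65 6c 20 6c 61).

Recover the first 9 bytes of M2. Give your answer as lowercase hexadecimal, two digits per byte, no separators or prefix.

b9a46bcc53120d678c

Since E_a ⊕ E_b = M1 ⊕ M2, XORing with the guessed M1 bytes yields the corresponding M2 bytes: M2 = (E_a ⊕ E_b) ⊕ M1.
d2 ^ 6b = b9
c1 ^ 65 = a4
19 ^ 72 = 6b
a2 ^ 6e = cc
36 ^ 65 = 53
7e ^ 6c = 12
2d ^ 20 = 0d
0b ^ 6c = 67
ed ^ 61 = 8c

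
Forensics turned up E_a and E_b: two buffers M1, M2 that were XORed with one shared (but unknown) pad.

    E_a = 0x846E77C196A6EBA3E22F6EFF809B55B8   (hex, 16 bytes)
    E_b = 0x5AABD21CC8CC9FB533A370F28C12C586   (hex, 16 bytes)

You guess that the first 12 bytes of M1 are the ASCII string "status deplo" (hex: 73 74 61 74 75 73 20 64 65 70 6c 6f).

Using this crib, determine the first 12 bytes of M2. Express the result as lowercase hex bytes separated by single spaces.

ad b1 c4 a9 2b 19 54 72 b4 fc 72 62

First, E_a ⊕ E_b = (M1 ⊕ K) ⊕ (M2 ⊕ K) = M1 ⊕ M2, so the key drops out. Then M2 = (M1 ⊕ M2) ⊕ M1 over the first 12 bytes.
byte 0: (84 ⊕ 5a) ⊕ 73 = de ⊕ 73 = ad
byte 1: (6e ⊕ ab) ⊕ 74 = c5 ⊕ 74 = b1
byte 2: (77 ⊕ d2) ⊕ 61 = a5 ⊕ 61 = c4
byte 3: (c1 ⊕ 1c) ⊕ 74 = dd ⊕ 74 = a9
byte 4: (96 ⊕ c8) ⊕ 75 = 5e ⊕ 75 = 2b
byte 5: (a6 ⊕ cc) ⊕ 73 = 6a ⊕ 73 = 19
byte 6: (eb ⊕ 9f) ⊕ 20 = 74 ⊕ 20 = 54
byte 7: (a3 ⊕ b5) ⊕ 64 = 16 ⊕ 64 = 72
byte 8: (e2 ⊕ 33) ⊕ 65 = d1 ⊕ 65 = b4
byte 9: (2f ⊕ a3) ⊕ 70 = 8c ⊕ 70 = fc
byte 10: (6e ⊕ 70) ⊕ 6c = 1e ⊕ 6c = 72
byte 11: (ff ⊕ f2) ⊕ 6f = 0d ⊕ 6f = 62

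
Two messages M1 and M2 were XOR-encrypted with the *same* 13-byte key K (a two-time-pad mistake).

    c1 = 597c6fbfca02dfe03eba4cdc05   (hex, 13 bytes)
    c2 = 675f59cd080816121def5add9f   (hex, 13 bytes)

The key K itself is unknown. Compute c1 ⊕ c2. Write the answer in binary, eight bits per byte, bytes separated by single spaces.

00111110 00100011 00110110 01110010 11000010 00001010 11001001 11110010 00100011 01010101 00010110 00000001 10011010

c1 ⊕ c2 = (M1 ⊕ K) ⊕ (M2 ⊕ K) = M1 ⊕ M2 — the shared key cancels under XOR.
 89 xor 103 =  62
124 xor  95 =  35
111 xor  89 =  54
191 xor 205 = 114
202 xor   8 = 194
  2 xor   8 =  10
223 xor  22 = 201
224 xor  18 = 242
 62 xor  29 =  35
186 xor 239 =  85
 76 xor  90 =  22
220 xor 221 =   1
  5 xor 159 = 154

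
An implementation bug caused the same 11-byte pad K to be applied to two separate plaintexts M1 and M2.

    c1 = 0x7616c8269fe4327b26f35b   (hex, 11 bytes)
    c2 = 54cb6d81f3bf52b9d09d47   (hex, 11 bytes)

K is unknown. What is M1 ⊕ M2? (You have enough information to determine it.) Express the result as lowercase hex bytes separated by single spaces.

c1 ⊕ c2 = (M1 ⊕ K) ⊕ (M2 ⊕ K) = M1 ⊕ M2 — the shared key cancels under XOR.
76 ^ 54 = 22
16 ^ cb = dd
c8 ^ 6d = a5
26 ^ 81 = a7
9f ^ f3 = 6c
e4 ^ bf = 5b
32 ^ 52 = 60
7b ^ b9 = c2
26 ^ d0 = f6
f3 ^ 9d = 6e
5b ^ 47 = 1c

22 dd a5 a7 6c 5b 60 c2 f6 6e 1c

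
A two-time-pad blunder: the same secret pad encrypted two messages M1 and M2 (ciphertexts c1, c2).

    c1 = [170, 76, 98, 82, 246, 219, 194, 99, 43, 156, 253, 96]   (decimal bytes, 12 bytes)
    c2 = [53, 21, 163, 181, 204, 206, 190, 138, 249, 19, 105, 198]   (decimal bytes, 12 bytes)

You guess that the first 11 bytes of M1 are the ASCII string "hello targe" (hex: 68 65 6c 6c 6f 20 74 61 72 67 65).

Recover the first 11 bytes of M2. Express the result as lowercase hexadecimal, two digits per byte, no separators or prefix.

First, c1 ⊕ c2 = (M1 ⊕ K) ⊕ (M2 ⊕ K) = M1 ⊕ M2, so the key drops out. Then M2 = (M1 ⊕ M2) ⊕ M1 over the first 11 bytes.
byte 0: (aa XOR 35) XOR 68 = 9f XOR 68 = f7
byte 1: (4c XOR 15) XOR 65 = 59 XOR 65 = 3c
byte 2: (62 XOR a3) XOR 6c = c1 XOR 6c = ad
byte 3: (52 XOR b5) XOR 6c = e7 XOR 6c = 8b
byte 4: (f6 XOR cc) XOR 6f = 3a XOR 6f = 55
byte 5: (db XOR ce) XOR 20 = 15 XOR 20 = 35
byte 6: (c2 XOR be) XOR 74 = 7c XOR 74 = 08
byte 7: (63 XOR 8a) XOR 61 = e9 XOR 61 = 88
byte 8: (2b XOR f9) XOR 72 = d2 XOR 72 = a0
byte 9: (9c XOR 13) XOR 67 = 8f XOR 67 = e8
byte 10: (fd XOR 69) XOR 65 = 94 XOR 65 = f1

f73cad8b55350888a0e8f1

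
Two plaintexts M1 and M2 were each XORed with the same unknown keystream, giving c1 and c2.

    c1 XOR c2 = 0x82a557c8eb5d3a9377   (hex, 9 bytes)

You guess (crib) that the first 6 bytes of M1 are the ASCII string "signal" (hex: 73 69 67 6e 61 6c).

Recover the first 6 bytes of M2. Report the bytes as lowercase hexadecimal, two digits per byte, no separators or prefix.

Since c1 ⊕ c2 = M1 ⊕ M2, XORing with the guessed M1 bytes yields the corresponding M2 bytes: M2 = (c1 ⊕ c2) ⊕ M1.
byte 0: 82 xor 73 = f1
byte 1: a5 xor 69 = cc
byte 2: 57 xor 67 = 30
byte 3: c8 xor 6e = a6
byte 4: eb xor 61 = 8a
byte 5: 5d xor 6c = 31

f1cc30a68a31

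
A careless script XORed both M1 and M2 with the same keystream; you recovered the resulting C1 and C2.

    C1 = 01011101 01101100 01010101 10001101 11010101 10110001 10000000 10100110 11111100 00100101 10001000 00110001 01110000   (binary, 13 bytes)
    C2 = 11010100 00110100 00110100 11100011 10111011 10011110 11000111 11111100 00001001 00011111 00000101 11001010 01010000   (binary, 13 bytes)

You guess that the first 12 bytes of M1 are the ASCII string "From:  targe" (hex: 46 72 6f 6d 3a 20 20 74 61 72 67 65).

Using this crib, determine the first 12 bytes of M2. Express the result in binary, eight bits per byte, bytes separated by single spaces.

11001111 00101010 00001110 00000011 01010100 00001111 01100111 00101110 10010100 01001000 11101010 10011110

First, C1 ⊕ C2 = (M1 ⊕ K) ⊕ (M2 ⊕ K) = M1 ⊕ M2, so the key drops out. Then M2 = (M1 ⊕ M2) ⊕ M1 over the first 12 bytes.
byte 0: (5d ^ d4) ^ 46 = 89 ^ 46 = cf
byte 1: (6c ^ 34) ^ 72 = 58 ^ 72 = 2a
byte 2: (55 ^ 34) ^ 6f = 61 ^ 6f = 0e
byte 3: (8d ^ e3) ^ 6d = 6e ^ 6d = 03
byte 4: (d5 ^ bb) ^ 3a = 6e ^ 3a = 54
byte 5: (b1 ^ 9e) ^ 20 = 2f ^ 20 = 0f
byte 6: (80 ^ c7) ^ 20 = 47 ^ 20 = 67
byte 7: (a6 ^ fc) ^ 74 = 5a ^ 74 = 2e
byte 8: (fc ^ 09) ^ 61 = f5 ^ 61 = 94
byte 9: (25 ^ 1f) ^ 72 = 3a ^ 72 = 48
byte 10: (88 ^ 05) ^ 67 = 8d ^ 67 = ea
byte 11: (31 ^ ca) ^ 65 = fb ^ 65 = 9e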